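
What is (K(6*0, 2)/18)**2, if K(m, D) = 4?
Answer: 4/81 ≈ 0.049383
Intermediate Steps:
(K(6*0, 2)/18)**2 = (4/18)**2 = (4*(1/18))**2 = (2/9)**2 = 4/81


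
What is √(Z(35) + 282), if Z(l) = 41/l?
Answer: √346885/35 ≈ 16.828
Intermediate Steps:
√(Z(35) + 282) = √(41/35 + 282) = √(9911/35) = √346885/35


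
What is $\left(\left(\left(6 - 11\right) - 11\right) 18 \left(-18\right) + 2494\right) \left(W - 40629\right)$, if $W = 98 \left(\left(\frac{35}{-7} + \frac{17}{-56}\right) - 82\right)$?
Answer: $- \frac{755281021}{2} \approx -3.7764 \cdot 10^{8}$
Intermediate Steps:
$W = - \frac{34223}{4}$ ($W = 98 \left(\left(35 \left(- \frac{1}{7}\right) + 17 \left(- \frac{1}{56}\right)\right) - 82\right) = 98 \left(\left(-5 - \frac{17}{56}\right) - 82\right) = 98 \left(- \frac{297}{56} - 82\right) = 98 \left(- \frac{4889}{56}\right) = - \frac{34223}{4} \approx -8555.8$)
$\left(\left(\left(6 - 11\right) - 11\right) 18 \left(-18\right) + 2494\right) \left(W - 40629\right) = \left(\left(\left(6 - 11\right) - 11\right) 18 \left(-18\right) + 2494\right) \left(- \frac{34223}{4} - 40629\right) = \left(\left(-5 - 11\right) 18 \left(-18\right) + 2494\right) \left(- \frac{196739}{4}\right) = \left(\left(-16\right) 18 \left(-18\right) + 2494\right) \left(- \frac{196739}{4}\right) = \left(\left(-288\right) \left(-18\right) + 2494\right) \left(- \frac{196739}{4}\right) = \left(5184 + 2494\right) \left(- \frac{196739}{4}\right) = 7678 \left(- \frac{196739}{4}\right) = - \frac{755281021}{2}$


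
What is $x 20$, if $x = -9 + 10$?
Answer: $20$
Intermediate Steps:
$x = 1$
$x 20 = 1 \cdot 20 = 20$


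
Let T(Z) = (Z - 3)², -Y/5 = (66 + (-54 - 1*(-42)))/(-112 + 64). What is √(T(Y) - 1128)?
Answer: I*√71751/8 ≈ 33.483*I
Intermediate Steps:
Y = 45/8 (Y = -5*(66 + (-54 - 1*(-42)))/(-112 + 64) = -5*(66 + (-54 + 42))/(-48) = -5*(66 - 12)*(-1)/48 = -270*(-1)/48 = -5*(-9/8) = 45/8 ≈ 5.6250)
T(Z) = (-3 + Z)²
√(T(Y) - 1128) = √((-3 + 45/8)² - 1128) = √((21/8)² - 1128) = √(441/64 - 1128) = √(-71751/64) = I*√71751/8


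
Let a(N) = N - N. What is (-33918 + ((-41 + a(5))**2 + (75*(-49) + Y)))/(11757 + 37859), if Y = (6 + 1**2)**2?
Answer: -35863/49616 ≈ -0.72281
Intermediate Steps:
a(N) = 0
Y = 49 (Y = (6 + 1)**2 = 7**2 = 49)
(-33918 + ((-41 + a(5))**2 + (75*(-49) + Y)))/(11757 + 37859) = (-33918 + ((-41 + 0)**2 + (75*(-49) + 49)))/(11757 + 37859) = (-33918 + ((-41)**2 + (-3675 + 49)))/49616 = (-33918 + (1681 - 3626))*(1/49616) = (-33918 - 1945)*(1/49616) = -35863*1/49616 = -35863/49616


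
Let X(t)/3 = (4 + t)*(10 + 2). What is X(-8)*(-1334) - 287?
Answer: 191809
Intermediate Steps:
X(t) = 144 + 36*t (X(t) = 3*((4 + t)*(10 + 2)) = 3*((4 + t)*12) = 3*(48 + 12*t) = 144 + 36*t)
X(-8)*(-1334) - 287 = (144 + 36*(-8))*(-1334) - 287 = (144 - 288)*(-1334) - 287 = -144*(-1334) - 287 = 192096 - 287 = 191809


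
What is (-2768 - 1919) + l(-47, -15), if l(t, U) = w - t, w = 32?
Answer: -4608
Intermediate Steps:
l(t, U) = 32 - t
(-2768 - 1919) + l(-47, -15) = (-2768 - 1919) + (32 - 1*(-47)) = -4687 + (32 + 47) = -4687 + 79 = -4608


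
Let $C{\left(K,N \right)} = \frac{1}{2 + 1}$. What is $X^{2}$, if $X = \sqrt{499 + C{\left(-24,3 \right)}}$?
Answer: $\frac{1498}{3} \approx 499.33$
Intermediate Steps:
$C{\left(K,N \right)} = \frac{1}{3}$
$X = \frac{\sqrt{4494}}{3}$ ($X = \sqrt{499 + \frac{1}{3}} = \sqrt{\frac{1498}{3}} = \frac{\sqrt{4494}}{3} \approx 22.346$)
$X^{2} = \left(\frac{\sqrt{4494}}{3}\right)^{2} = \frac{1498}{3}$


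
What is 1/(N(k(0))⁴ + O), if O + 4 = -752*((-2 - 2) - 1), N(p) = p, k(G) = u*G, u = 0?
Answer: 1/3756 ≈ 0.00026624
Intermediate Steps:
k(G) = 0 (k(G) = 0*G = 0)
O = 3756 (O = -4 - 752*((-2 - 2) - 1) = -4 - 752*(-4 - 1) = -4 - 752*(-5) = -4 + 3760 = 3756)
1/(N(k(0))⁴ + O) = 1/(0⁴ + 3756) = 1/(0 + 3756) = 1/3756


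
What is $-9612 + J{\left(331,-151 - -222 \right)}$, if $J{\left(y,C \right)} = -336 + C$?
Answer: $-9877$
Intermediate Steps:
$-9612 + J{\left(331,-151 - -222 \right)} = -9612 - 265 = -9877$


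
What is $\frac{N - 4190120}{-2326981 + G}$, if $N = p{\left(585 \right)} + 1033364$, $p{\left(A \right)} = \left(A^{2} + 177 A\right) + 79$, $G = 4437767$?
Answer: $- \frac{2710907}{2110786} \approx -1.2843$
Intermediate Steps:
$p{\left(A \right)} = 79 + A^{2} + 177 A$
$N = 1479213$ ($N = \left(79 + 585^{2} + 177 \cdot 585\right) + 1033364 = \left(79 + 342225 + 103545\right) + 1033364 = 445849 + 1033364 = 1479213$)
$\frac{N - 4190120}{-2326981 + G} = \frac{1479213 - 4190120}{-2326981 + 4437767} = - \frac{2710907}{2110786}$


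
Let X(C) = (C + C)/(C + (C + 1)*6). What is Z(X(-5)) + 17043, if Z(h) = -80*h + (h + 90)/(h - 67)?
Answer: 953757071/56057 ≈ 17014.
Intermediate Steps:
X(C) = 2*C/(6 + 7*C) (X(C) = (2*C)/(C + (1 + C)*6) = (2*C)/(C + (6 + 6*C)) = (2*C)/(6 + 7*C) = 2*C/(6 + 7*C))
Z(h) = -80*h + (90 + h)/(-67 + h)
Z(X(-5)) + 17043 = (90 - 80*100/(6 + 7*(-5))**2 + 5361*(2*(-5)/(6 + 7*(-5))))/(-67 + 2*(-5)/(6 + 7*(-5))) + 17043 = (90 - 80*100/(6 - 35)**2 + 5361*(2*(-5)/(6 - 35)))/(-67 + 2*(-5)/(6 - 35)) + 17043 = (90 - 80*(2*(-5)/(-29))**2 + 5361*(2*(-5)/(-29)))/(-67 + 2*(-5)/(-29)) + 17043 = (90 - 80*(2*(-5)*(-1/29))**2 + 5361*(2*(-5)*(-1/29)))/(-67 + 2*(-5)*(-1/29)) + 17043 = (90 - 80*(10/29)**2 + 5361*(10/29))/(-67 + 10/29) + 17043 = (90 - 80*100/841 + 53610/29)/(-1933/29) + 17043 = -29*(90 - 8000/841 + 53610/29)/1933 + 17043 = -29/1933*1622380/841 + 17043 = -1622380/56057 + 17043 = 953757071/56057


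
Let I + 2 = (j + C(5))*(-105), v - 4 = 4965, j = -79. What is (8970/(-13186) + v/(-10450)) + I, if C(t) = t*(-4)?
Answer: 37682385957/3626150 ≈ 10392.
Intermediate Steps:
C(t) = -4*t
v = 4969 (v = 4 + 4965 = 4969)
I = 10393 (I = -2 + (-79 - 4*5)*(-105) = -2 + (-79 - 20)*(-105) = -2 - 99*(-105) = -2 + 10395 = 10393)
(8970/(-13186) + v/(-10450)) + I = (8970/(-13186) + 4969/(-10450)) + 10393 = (8970*(-1/13186) + 4969*(-1/10450)) + 10393 = (-4485/6593 - 4969/10450) + 10393 = -4190993/3626150 + 10393 = 37682385957/3626150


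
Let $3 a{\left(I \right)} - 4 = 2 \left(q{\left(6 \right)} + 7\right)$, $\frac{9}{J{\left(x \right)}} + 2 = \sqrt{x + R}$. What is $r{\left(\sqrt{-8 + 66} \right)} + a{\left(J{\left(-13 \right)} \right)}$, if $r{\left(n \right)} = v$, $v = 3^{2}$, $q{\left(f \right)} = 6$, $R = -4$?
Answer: $19$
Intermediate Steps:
$J{\left(x \right)} = \frac{9}{-2 + \sqrt{-4 + x}}$ ($J{\left(x \right)} = \frac{9}{-2 + \sqrt{x - 4}} = \frac{9}{-2 + \sqrt{-4 + x}}$)
$v = 9$
$r{\left(n \right)} = 9$
$a{\left(I \right)} = 10$ ($a{\left(I \right)} = \frac{4}{3} + \frac{2 \left(6 + 7\right)}{3} = \frac{4}{3} + \frac{2 \cdot 13}{3} = \frac{4}{3} + \frac{1}{3} \cdot 26 = \frac{4}{3} + \frac{26}{3} = 10$)
$r{\left(\sqrt{-8 + 66} \right)} + a{\left(J{\left(-13 \right)} \right)} = 9 + 10 = 19$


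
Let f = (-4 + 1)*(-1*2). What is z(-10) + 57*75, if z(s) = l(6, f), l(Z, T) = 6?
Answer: 4281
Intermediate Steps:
f = 6 (f = -3*(-2) = 6)
z(s) = 6
z(-10) + 57*75 = 6 + 57*75 = 6 + 4275 = 4281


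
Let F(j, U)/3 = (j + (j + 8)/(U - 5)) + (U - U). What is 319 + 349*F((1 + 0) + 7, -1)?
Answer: 5903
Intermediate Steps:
F(j, U) = 3*j + 3*(8 + j)/(-5 + U) (F(j, U) = 3*((j + (j + 8)/(U - 5)) + (U - U)) = 3*((j + (8 + j)/(-5 + U)) + 0) = 3*(j + (8 + j)/(-5 + U)) = 3*j + 3*(8 + j)/(-5 + U))
319 + 349*F((1 + 0) + 7, -1) = 319 + 349*(3*(8 - 4*((1 + 0) + 7) - ((1 + 0) + 7))/(-5 - 1)) = 319 + 349*(3*(8 - 4*(1 + 7) - (1 + 7))/(-6)) = 319 + 349*(3*(-⅙)*(8 - 4*8 - 1*8)) = 319 + 349*(3*(-⅙)*(8 - 32 - 8)) = 319 + 349*(3*(-⅙)*(-32)) = 319 + 349*16 = 319 + 5584 = 5903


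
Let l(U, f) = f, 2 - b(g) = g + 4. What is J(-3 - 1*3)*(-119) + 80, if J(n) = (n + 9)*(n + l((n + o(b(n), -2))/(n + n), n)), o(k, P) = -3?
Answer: 4364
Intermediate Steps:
b(g) = -2 - g (b(g) = 2 - (g + 4) = 2 - (4 + g) = 2 + (-4 - g) = -2 - g)
J(n) = 2*n*(9 + n) (J(n) = (n + 9)*(n + n) = (9 + n)*(2*n) = 2*n*(9 + n))
J(-3 - 1*3)*(-119) + 80 = (2*(-3 - 1*3)*(9 + (-3 - 1*3)))*(-119) + 80 = (2*(-3 - 3)*(9 + (-3 - 3)))*(-119) + 80 = (2*(-6)*(9 - 6))*(-119) + 80 = (2*(-6)*3)*(-119) + 80 = -36*(-119) + 80 = 4284 + 80 = 4364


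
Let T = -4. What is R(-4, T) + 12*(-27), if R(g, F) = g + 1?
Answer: -327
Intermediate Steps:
R(g, F) = 1 + g
R(-4, T) + 12*(-27) = (1 - 4) + 12*(-27) = -3 - 324 = -327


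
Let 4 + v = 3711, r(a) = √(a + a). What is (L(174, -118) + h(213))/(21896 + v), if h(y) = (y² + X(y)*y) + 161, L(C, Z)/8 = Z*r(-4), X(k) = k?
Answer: 90899/25603 - 1888*I*√2/25603 ≈ 3.5503 - 0.10429*I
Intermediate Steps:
r(a) = √2*√a (r(a) = √(2*a) = √2*√a)
L(C, Z) = 16*I*Z*√2 (L(C, Z) = 8*(Z*(√2*√(-4))) = 8*(Z*(√2*(2*I))) = 8*(Z*(2*I*√2)) = 8*(2*I*Z*√2) = 16*I*Z*√2)
v = 3707 (v = -4 + 3711 = 3707)
h(y) = 161 + 2*y² (h(y) = (y² + y*y) + 161 = (y² + y²) + 161 = 2*y² + 161 = 161 + 2*y²)
(L(174, -118) + h(213))/(21896 + v) = (16*I*(-118)*√2 + (161 + 2*213²))/(21896 + 3707) = (-1888*I*√2 + (161 + 2*45369))/25603 = (-1888*I*√2 + (161 + 90738))*(1/25603) = (-1888*I*√2 + 90899)*(1/25603) = (90899 - 1888*I*√2)*(1/25603) = 90899/25603 - 1888*I*√2/25603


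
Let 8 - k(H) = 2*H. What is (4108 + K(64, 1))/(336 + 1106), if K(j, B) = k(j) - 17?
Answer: 3971/1442 ≈ 2.7538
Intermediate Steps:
k(H) = 8 - 2*H
K(j, B) = -9 - 2*j (K(j, B) = (8 - 2*j) - 17 = -9 - 2*j)
(4108 + K(64, 1))/(336 + 1106) = (4108 + (-9 - 2*64))/(336 + 1106) = (4108 + (-9 - 128))/1442 = (4108 - 137)*(1/1442) = 3971*(1/1442) = 3971/1442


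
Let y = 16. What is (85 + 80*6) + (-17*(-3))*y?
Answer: 1381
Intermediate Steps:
(85 + 80*6) + (-17*(-3))*y = (85 + 80*6) - 17*(-3)*16 = (85 + 480) + 51*16 = 565 + 816 = 1381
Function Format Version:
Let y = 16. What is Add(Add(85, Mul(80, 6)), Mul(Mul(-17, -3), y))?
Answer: 1381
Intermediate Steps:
Add(Add(85, Mul(80, 6)), Mul(Mul(-17, -3), y)) = Add(Add(85, Mul(80, 6)), Mul(Mul(-17, -3), 16)) = Add(Add(85, 480), Mul(51, 16)) = Add(565, 816) = 1381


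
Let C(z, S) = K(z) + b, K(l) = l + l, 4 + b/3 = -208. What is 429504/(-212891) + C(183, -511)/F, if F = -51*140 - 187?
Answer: -181735014/91756021 ≈ -1.9806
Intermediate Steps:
b = -636 (b = -12 + 3*(-208) = -12 - 624 = -636)
K(l) = 2*l
C(z, S) = -636 + 2*z (C(z, S) = 2*z - 636 = -636 + 2*z)
F = -7327 (F = -7140 - 187 = -7327)
429504/(-212891) + C(183, -511)/F = 429504/(-212891) + (-636 + 2*183)/(-7327) = 429504*(-1/212891) + (-636 + 366)*(-1/7327) = -429504/212891 - 270*(-1/7327) = -429504/212891 + 270/7327 = -181735014/91756021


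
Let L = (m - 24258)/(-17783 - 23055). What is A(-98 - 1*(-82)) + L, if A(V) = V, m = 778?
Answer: -314964/20419 ≈ -15.425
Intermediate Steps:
L = 11740/20419 (L = (778 - 24258)/(-17783 - 23055) = -23480/(-40838) = -23480*(-1/40838) = 11740/20419 ≈ 0.57495)
A(-98 - 1*(-82)) + L = (-98 - 1*(-82)) + 11740/20419 = (-98 + 82) + 11740/20419 = -16 + 11740/20419 = -314964/20419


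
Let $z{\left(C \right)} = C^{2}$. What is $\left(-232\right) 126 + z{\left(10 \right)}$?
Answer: $-29132$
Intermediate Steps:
$\left(-232\right) 126 + z{\left(10 \right)} = \left(-232\right) 126 + 10^{2} = -29232 + 100 = -29132$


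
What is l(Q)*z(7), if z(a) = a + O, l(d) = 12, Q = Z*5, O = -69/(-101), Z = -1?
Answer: 9312/101 ≈ 92.198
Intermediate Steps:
O = 69/101 (O = -69*(-1/101) = 69/101 ≈ 0.68317)
Q = -5 (Q = -1*5 = -5)
z(a) = 69/101 + a (z(a) = a + 69/101 = 69/101 + a)
l(Q)*z(7) = 12*(69/101 + 7) = 12*(776/101) = 9312/101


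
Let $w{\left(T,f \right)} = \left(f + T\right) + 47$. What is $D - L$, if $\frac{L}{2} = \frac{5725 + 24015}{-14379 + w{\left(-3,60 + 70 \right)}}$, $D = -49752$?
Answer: $- \frac{141333536}{2841} \approx -49748.0$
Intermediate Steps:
$w{\left(T,f \right)} = 47 + T + f$ ($w{\left(T,f \right)} = \left(T + f\right) + 47 = 47 + T + f$)
$L = - \frac{11896}{2841}$ ($L = 2 \frac{5725 + 24015}{-14379 + \left(47 - 3 + \left(60 + 70\right)\right)} = 2 \frac{29740}{-14379 + \left(47 - 3 + 130\right)} = 2 \frac{29740}{-14379 + 174} = 2 \frac{29740}{-14205} = 2 \cdot 29740 \left(- \frac{1}{14205}\right) = 2 \left(- \frac{5948}{2841}\right) = - \frac{11896}{2841} \approx -4.1873$)
$D - L = -49752 - - \frac{11896}{2841} = -49752 + \frac{11896}{2841} = - \frac{141333536}{2841}$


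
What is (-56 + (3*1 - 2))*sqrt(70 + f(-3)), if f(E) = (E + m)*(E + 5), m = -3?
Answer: -55*sqrt(58) ≈ -418.87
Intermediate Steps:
f(E) = (-3 + E)*(5 + E) (f(E) = (E - 3)*(E + 5) = (-3 + E)*(5 + E))
(-56 + (3*1 - 2))*sqrt(70 + f(-3)) = (-56 + (3*1 - 2))*sqrt(70 + (-15 + (-3)**2 + 2*(-3))) = (-56 + (3 - 2))*sqrt(70 + (-15 + 9 - 6)) = (-56 + 1)*sqrt(70 - 12) = -55*sqrt(58)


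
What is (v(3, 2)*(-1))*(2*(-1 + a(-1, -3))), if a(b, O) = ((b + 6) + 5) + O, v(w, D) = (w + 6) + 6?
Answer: -180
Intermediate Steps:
v(w, D) = 12 + w (v(w, D) = (6 + w) + 6 = 12 + w)
a(b, O) = 11 + O + b (a(b, O) = ((6 + b) + 5) + O = (11 + b) + O = 11 + O + b)
(v(3, 2)*(-1))*(2*(-1 + a(-1, -3))) = ((12 + 3)*(-1))*(2*(-1 + (11 - 3 - 1))) = (15*(-1))*(2*(-1 + 7)) = -30*6 = -15*12 = -180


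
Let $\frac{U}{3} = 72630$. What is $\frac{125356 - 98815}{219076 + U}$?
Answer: $\frac{26541}{436966} \approx 0.060739$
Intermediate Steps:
$U = 217890$ ($U = 3 \cdot 72630 = 217890$)
$\frac{125356 - 98815}{219076 + U} = \frac{125356 - 98815}{219076 + 217890} = \frac{26541}{436966}$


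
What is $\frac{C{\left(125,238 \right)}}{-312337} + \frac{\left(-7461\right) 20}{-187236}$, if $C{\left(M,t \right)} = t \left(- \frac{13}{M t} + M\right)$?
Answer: $\frac{142488456988}{203058092125} \approx 0.70171$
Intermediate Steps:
$C{\left(M,t \right)} = t \left(M - \frac{13}{M t}\right)$ ($C{\left(M,t \right)} = t \left(- 13 \frac{1}{M t} + M\right) = t \left(- \frac{13}{M t} + M\right) = t \left(M - \frac{13}{M t}\right)$)
$\frac{C{\left(125,238 \right)}}{-312337} + \frac{\left(-7461\right) 20}{-187236} = \frac{- \frac{13}{125} + 125 \cdot 238}{-312337} + \frac{\left(-7461\right) 20}{-187236} = \left(\left(-13\right) \frac{1}{125} + 29750\right) \left(- \frac{1}{312337}\right) - - \frac{4145}{5201} = \left(- \frac{13}{125} + 29750\right) \left(- \frac{1}{312337}\right) + \frac{4145}{5201} = \frac{3718737}{125} \left(- \frac{1}{312337}\right) + \frac{4145}{5201} = - \frac{3718737}{39042125} + \frac{4145}{5201} = \frac{142488456988}{203058092125}$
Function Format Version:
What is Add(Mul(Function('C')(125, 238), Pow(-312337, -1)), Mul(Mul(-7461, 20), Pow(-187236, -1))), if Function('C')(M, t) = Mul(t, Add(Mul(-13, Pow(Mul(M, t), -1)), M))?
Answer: Rational(142488456988, 203058092125) ≈ 0.70171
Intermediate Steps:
Function('C')(M, t) = Mul(t, Add(M, Mul(-13, Pow(M, -1), Pow(t, -1)))) (Function('C')(M, t) = Mul(t, Add(Mul(-13, Mul(Pow(M, -1), Pow(t, -1))), M)) = Mul(t, Add(Mul(-13, Pow(M, -1), Pow(t, -1)), M)) = Mul(t, Add(M, Mul(-13, Pow(M, -1), Pow(t, -1)))))
Add(Mul(Function('C')(125, 238), Pow(-312337, -1)), Mul(Mul(-7461, 20), Pow(-187236, -1))) = Add(Mul(Add(Mul(-13, Pow(125, -1)), Mul(125, 238)), Pow(-312337, -1)), Mul(Mul(-7461, 20), Pow(-187236, -1))) = Add(Mul(Add(Mul(-13, Rational(1, 125)), 29750), Rational(-1, 312337)), Mul(-149220, Rational(-1, 187236))) = Add(Mul(Add(Rational(-13, 125), 29750), Rational(-1, 312337)), Rational(4145, 5201)) = Add(Mul(Rational(3718737, 125), Rational(-1, 312337)), Rational(4145, 5201)) = Add(Rational(-3718737, 39042125), Rational(4145, 5201)) = Rational(142488456988, 203058092125)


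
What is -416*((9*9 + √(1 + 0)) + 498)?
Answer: -241280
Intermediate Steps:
-416*((9*9 + √(1 + 0)) + 498) = -416*((81 + √1) + 498) = -416*((81 + 1) + 498) = -416*(82 + 498) = -416*580 = -241280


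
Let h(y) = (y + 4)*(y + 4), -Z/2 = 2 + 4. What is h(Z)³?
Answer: 262144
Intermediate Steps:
Z = -12 (Z = -2*(2 + 4) = -2*6 = -12)
h(y) = (4 + y)² (h(y) = (4 + y)*(4 + y) = (4 + y)²)
h(Z)³ = ((4 - 12)²)³ = ((-8)²)³ = 64³ = 262144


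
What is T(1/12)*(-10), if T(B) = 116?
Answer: -1160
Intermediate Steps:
T(1/12)*(-10) = 116*(-10) = -1160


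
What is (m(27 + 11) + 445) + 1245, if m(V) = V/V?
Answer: 1691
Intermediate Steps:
m(V) = 1
(m(27 + 11) + 445) + 1245 = (1 + 445) + 1245 = 446 + 1245 = 1691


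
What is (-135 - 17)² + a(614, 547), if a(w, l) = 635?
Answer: 23739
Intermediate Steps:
(-135 - 17)² + a(614, 547) = (-135 - 17)² + 635 = (-152)² + 635 = 23104 + 635 = 23739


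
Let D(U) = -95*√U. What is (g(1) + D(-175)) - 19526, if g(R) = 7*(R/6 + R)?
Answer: -117107/6 - 475*I*√7 ≈ -19518.0 - 1256.7*I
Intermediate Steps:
g(R) = 49*R/6 (g(R) = 7*(R*(⅙) + R) = 7*(R/6 + R) = 7*(7*R/6) = 49*R/6)
(g(1) + D(-175)) - 19526 = ((49/6)*1 - 475*I*√7) - 19526 = (49/6 - 475*I*√7) - 19526 = -117107/6 - 475*I*√7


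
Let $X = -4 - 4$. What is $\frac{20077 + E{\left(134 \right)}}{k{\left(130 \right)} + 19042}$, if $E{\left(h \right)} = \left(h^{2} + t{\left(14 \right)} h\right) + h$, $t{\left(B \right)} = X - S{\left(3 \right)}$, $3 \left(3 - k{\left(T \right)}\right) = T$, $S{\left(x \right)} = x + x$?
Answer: $\frac{108873}{57005} \approx 1.9099$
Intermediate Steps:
$S{\left(x \right)} = 2 x$
$k{\left(T \right)} = 3 - \frac{T}{3}$
$X = -8$ ($X = -4 - 4 = -8$)
$t{\left(B \right)} = -14$ ($t{\left(B \right)} = -8 - 2 \cdot 3 = -8 - 6 = -14$)
$E{\left(h \right)} = h^{2} - 13 h$ ($E{\left(h \right)} = \left(h^{2} - 14 h\right) + h = h^{2} - 13 h$)
$\frac{20077 + E{\left(134 \right)}}{k{\left(130 \right)} + 19042} = \frac{20077 + 134 \left(-13 + 134\right)}{\left(3 - \frac{130}{3}\right) + 19042} = \frac{20077 + 134 \cdot 121}{\left(3 - \frac{130}{3}\right) + 19042} = \frac{20077 + 16214}{- \frac{121}{3} + 19042} = \frac{36291}{\frac{57005}{3}} = 36291 \cdot \frac{3}{57005} = \frac{108873}{57005}$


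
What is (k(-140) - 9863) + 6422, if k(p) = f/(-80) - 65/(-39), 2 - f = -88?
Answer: -82571/24 ≈ -3440.5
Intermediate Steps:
f = 90 (f = 2 - 1*(-88) = 2 + 88 = 90)
k(p) = 13/24 (k(p) = 90/(-80) - 65/(-39) = 90*(-1/80) - 65*(-1/39) = -9/8 + 5/3 = 13/24)
(k(-140) - 9863) + 6422 = (13/24 - 9863) + 6422 = -236699/24 + 6422 = -82571/24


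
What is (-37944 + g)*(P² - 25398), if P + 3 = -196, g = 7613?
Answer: -430791193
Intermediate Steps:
P = -199 (P = -3 - 196 = -199)
(-37944 + g)*(P² - 25398) = (-37944 + 7613)*((-199)² - 25398) = -30331*(39601 - 25398) = -30331*14203 = -430791193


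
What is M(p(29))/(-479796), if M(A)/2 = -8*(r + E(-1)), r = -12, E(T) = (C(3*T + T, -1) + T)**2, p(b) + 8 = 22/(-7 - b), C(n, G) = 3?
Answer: -32/119949 ≈ -0.00026678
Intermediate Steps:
p(b) = -8 + 22/(-7 - b)
E(T) = (3 + T)**2
M(A) = 128 (M(A) = 2*(-8*(-12 + (3 - 1)**2)) = 2*(-8*(-12 + 2**2)) = 2*(-8*(-12 + 4)) = 2*(-8*(-8)) = 2*64 = 128)
M(p(29))/(-479796) = 128/(-479796) = 128*(-1/479796) = -32/119949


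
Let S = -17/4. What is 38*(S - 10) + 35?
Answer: -1013/2 ≈ -506.50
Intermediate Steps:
S = -17/4 (S = -17*1/4 = -17/4 ≈ -4.2500)
38*(S - 10) + 35 = 38*(-17/4 - 10) + 35 = 38*(-57/4) + 35 = -1083/2 + 35 = -1013/2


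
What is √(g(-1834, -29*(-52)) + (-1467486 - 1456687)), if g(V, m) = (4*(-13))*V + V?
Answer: I*√2830639 ≈ 1682.5*I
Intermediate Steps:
g(V, m) = -51*V (g(V, m) = -52*V + V = -51*V)
√(g(-1834, -29*(-52)) + (-1467486 - 1456687)) = √(-51*(-1834) + (-1467486 - 1456687)) = √(93534 - 2924173) = √(-2830639) = I*√2830639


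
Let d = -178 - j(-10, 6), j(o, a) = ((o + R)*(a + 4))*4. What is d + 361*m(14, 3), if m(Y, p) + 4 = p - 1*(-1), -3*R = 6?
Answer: 302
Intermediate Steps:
R = -2 (R = -⅓*6 = -2)
j(o, a) = 4*(-2 + o)*(4 + a) (j(o, a) = ((o - 2)*(a + 4))*4 = ((-2 + o)*(4 + a))*4 = 4*(-2 + o)*(4 + a))
m(Y, p) = -3 + p (m(Y, p) = -4 + (p - 1*(-1)) = -4 + (p + 1) = -4 + (1 + p) = -3 + p)
d = 302 (d = -178 - (-32 - 8*6 + 16*(-10) + 4*6*(-10)) = -178 - (-32 - 48 - 160 - 240) = -178 - 1*(-480) = -178 + 480 = 302)
d + 361*m(14, 3) = 302 + 361*(-3 + 3) = 302 + 361*0 = 302 + 0 = 302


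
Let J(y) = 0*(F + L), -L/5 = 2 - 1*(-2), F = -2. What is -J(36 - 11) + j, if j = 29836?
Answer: 29836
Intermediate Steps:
L = -20 (L = -5*(2 - 1*(-2)) = -5*(2 + 2) = -5*4 = -20)
J(y) = 0 (J(y) = 0*(-2 - 20) = 0*(-22) = 0)
-J(36 - 11) + j = -1*0 + 29836 = 0 + 29836 = 29836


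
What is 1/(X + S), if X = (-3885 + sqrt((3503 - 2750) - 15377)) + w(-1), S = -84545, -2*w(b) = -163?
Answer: -353394/31221888305 - 16*I*sqrt(914)/31221888305 ≈ -1.1319e-5 - 1.5493e-8*I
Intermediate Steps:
w(b) = 163/2 (w(b) = -1/2*(-163) = 163/2)
X = -7607/2 + 4*I*sqrt(914) (X = (-3885 + sqrt((3503 - 2750) - 15377)) + 163/2 = (-3885 + sqrt(753 - 15377)) + 163/2 = (-3885 + sqrt(-14624)) + 163/2 = (-3885 + 4*I*sqrt(914)) + 163/2 = -7607/2 + 4*I*sqrt(914) ≈ -3803.5 + 120.93*I)
1/(X + S) = 1/((-7607/2 + 4*I*sqrt(914)) - 84545) = 1/(-176697/2 + 4*I*sqrt(914))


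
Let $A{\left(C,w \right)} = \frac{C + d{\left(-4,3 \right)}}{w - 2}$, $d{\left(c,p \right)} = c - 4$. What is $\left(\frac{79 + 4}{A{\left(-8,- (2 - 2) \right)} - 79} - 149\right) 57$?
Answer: $- \frac{607734}{71} \approx -8559.6$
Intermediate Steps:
$d{\left(c,p \right)} = -4 + c$
$A{\left(C,w \right)} = \frac{-8 + C}{-2 + w}$ ($A{\left(C,w \right)} = \frac{C - 8}{w - 2} = \frac{C - 8}{-2 + w} = \frac{-8 + C}{-2 + w}$)
$\left(\frac{79 + 4}{A{\left(-8,- (2 - 2) \right)} - 79} - 149\right) 57 = \left(\frac{79 + 4}{\frac{-8 - 8}{-2 - \left(2 - 2\right)} - 79} - 149\right) 57 = \left(\frac{83}{\frac{1}{-2 - 0} \left(-16\right) - 79} - 149\right) 57 = \left(\frac{83}{\frac{1}{-2 + 0} \left(-16\right) - 79} - 149\right) 57 = \left(\frac{83}{\frac{1}{-2} \left(-16\right) - 79} - 149\right) 57 = \left(\frac{83}{\left(- \frac{1}{2}\right) \left(-16\right) - 79} - 149\right) 57 = \left(\frac{83}{8 - 79} - 149\right) 57 = \left(\frac{83}{-71} - 149\right) 57 = \left(83 \left(- \frac{1}{71}\right) - 149\right) 57 = \left(- \frac{83}{71} - 149\right) 57 = \left(- \frac{10662}{71}\right) 57 = - \frac{607734}{71}$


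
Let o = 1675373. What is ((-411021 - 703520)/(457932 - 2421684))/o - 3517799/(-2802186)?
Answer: 1928936985897522655/1536539966654096376 ≈ 1.2554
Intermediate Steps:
((-411021 - 703520)/(457932 - 2421684))/o - 3517799/(-2802186) = ((-411021 - 703520)/(457932 - 2421684))/1675373 - 3517799/(-2802186) = -1114541/(-1963752)*(1/1675373) - 3517799*(-1/2802186) = -1114541*(-1/1963752)*(1/1675373) + 3517799/2802186 = (1114541/1963752)*(1/1675373) + 3517799/2802186 = 1114541/3290017079496 + 3517799/2802186 = 1928936985897522655/1536539966654096376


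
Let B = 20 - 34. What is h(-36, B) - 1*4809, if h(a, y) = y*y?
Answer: -4613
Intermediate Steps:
B = -14
h(a, y) = y²
h(-36, B) - 1*4809 = (-14)² - 1*4809 = 196 - 4809 = -4613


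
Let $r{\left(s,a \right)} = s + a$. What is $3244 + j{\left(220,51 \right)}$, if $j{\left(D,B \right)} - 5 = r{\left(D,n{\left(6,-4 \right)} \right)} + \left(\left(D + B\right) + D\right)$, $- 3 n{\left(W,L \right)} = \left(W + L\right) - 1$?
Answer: $\frac{11879}{3} \approx 3959.7$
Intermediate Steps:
$n{\left(W,L \right)} = \frac{1}{3} - \frac{L}{3} - \frac{W}{3}$ ($n{\left(W,L \right)} = - \frac{\left(W + L\right) - 1}{3} = - \frac{\left(L + W\right) - 1}{3} = - \frac{-1 + L + W}{3} = \frac{1}{3} - \frac{L}{3} - \frac{W}{3}$)
$r{\left(s,a \right)} = a + s$
$j{\left(D,B \right)} = \frac{14}{3} + B + 3 D$ ($j{\left(D,B \right)} = 5 + \left(\left(\left(\frac{1}{3} - - \frac{4}{3} - 2\right) + D\right) + \left(\left(D + B\right) + D\right)\right) = 5 + \left(\left(\left(\frac{1}{3} + \frac{4}{3} - 2\right) + D\right) + \left(\left(B + D\right) + D\right)\right) = 5 + \left(\left(- \frac{1}{3} + D\right) + \left(B + 2 D\right)\right) = 5 + \left(- \frac{1}{3} + B + 3 D\right) = \frac{14}{3} + B + 3 D$)
$3244 + j{\left(220,51 \right)} = 3244 + \left(\frac{14}{3} + 51 + 3 \cdot 220\right) = 3244 + \left(\frac{14}{3} + 51 + 660\right) = 3244 + \frac{2147}{3} = \frac{11879}{3}$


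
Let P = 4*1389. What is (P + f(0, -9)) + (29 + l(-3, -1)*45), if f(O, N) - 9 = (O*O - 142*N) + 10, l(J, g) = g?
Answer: 6837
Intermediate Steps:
P = 5556
f(O, N) = 19 + O**2 - 142*N (f(O, N) = 9 + ((O*O - 142*N) + 10) = 9 + ((O**2 - 142*N) + 10) = 9 + (10 + O**2 - 142*N) = 19 + O**2 - 142*N)
(P + f(0, -9)) + (29 + l(-3, -1)*45) = (5556 + (19 + 0**2 - 142*(-9))) + (29 - 1*45) = (5556 + (19 + 0 + 1278)) + (29 - 45) = (5556 + 1297) - 16 = 6853 - 16 = 6837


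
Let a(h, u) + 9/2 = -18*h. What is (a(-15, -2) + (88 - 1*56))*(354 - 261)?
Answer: 55335/2 ≈ 27668.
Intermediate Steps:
a(h, u) = -9/2 - 18*h
(a(-15, -2) + (88 - 1*56))*(354 - 261) = ((-9/2 - 18*(-15)) + (88 - 1*56))*(354 - 261) = ((-9/2 + 270) + (88 - 56))*93 = (531/2 + 32)*93 = (595/2)*93 = 55335/2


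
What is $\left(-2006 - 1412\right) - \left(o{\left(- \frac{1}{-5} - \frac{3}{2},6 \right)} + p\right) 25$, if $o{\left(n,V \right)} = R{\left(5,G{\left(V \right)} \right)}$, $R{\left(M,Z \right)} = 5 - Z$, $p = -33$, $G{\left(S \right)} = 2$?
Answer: $-2668$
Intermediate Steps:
$o{\left(n,V \right)} = 3$ ($o{\left(n,V \right)} = 5 - 2 = 3$)
$\left(-2006 - 1412\right) - \left(o{\left(- \frac{1}{-5} - \frac{3}{2},6 \right)} + p\right) 25 = \left(-2006 - 1412\right) - \left(3 - 33\right) 25 = -3418 - \left(-30\right) 25 = -3418 - -750 = -3418 + 750 = -2668$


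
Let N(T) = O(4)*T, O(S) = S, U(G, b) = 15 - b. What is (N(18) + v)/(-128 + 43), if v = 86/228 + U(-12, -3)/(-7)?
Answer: -11141/13566 ≈ -0.82124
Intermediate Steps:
N(T) = 4*T
v = -1751/798 (v = 86/228 + (15 - 1*(-3))/(-7) = 86*(1/228) + (15 + 3)*(-1/7) = 43/114 + 18*(-1/7) = 43/114 - 18/7 = -1751/798 ≈ -2.1942)
(N(18) + v)/(-128 + 43) = (4*18 - 1751/798)/(-128 + 43) = (72 - 1751/798)/(-85) = (55705/798)*(-1/85) = -11141/13566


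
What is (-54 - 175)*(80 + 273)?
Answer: -80837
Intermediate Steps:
(-54 - 175)*(80 + 273) = -229*353 = -80837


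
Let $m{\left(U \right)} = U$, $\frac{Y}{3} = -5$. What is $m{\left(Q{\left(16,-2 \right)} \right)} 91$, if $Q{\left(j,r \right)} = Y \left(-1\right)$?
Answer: $1365$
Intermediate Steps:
$Y = -15$ ($Y = 3 \left(-5\right) = -15$)
$Q{\left(j,r \right)} = 15$ ($Q{\left(j,r \right)} = \left(-15\right) \left(-1\right) = 15$)
$m{\left(Q{\left(16,-2 \right)} \right)} 91 = 15 \cdot 91 = 1365$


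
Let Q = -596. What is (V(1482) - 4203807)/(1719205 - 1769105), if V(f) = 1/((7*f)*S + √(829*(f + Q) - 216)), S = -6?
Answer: 325675760150229/3865834095484 + √734278/193291704774200 ≈ 84.245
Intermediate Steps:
V(f) = 1/(√(-494300 + 829*f) - 42*f) (V(f) = 1/((7*f)*(-6) + √(829*(f - 596) - 216)) = 1/(-42*f + √(829*(-596 + f) - 216)) = 1/(-42*f + √((-494084 + 829*f) - 216)) = 1/(-42*f + √(-494300 + 829*f)) = 1/(√(-494300 + 829*f) - 42*f))
(V(1482) - 4203807)/(1719205 - 1769105) = (-1/(-√(-494300 + 829*1482) + 42*1482) - 4203807)/(1719205 - 1769105) = (-1/(-√(-494300 + 1228578) + 62244) - 4203807)/(-49900) = (-1/(-√734278 + 62244) - 4203807)*(-1/49900) = (-1/(62244 - √734278) - 4203807)*(-1/49900) = (-4203807 - 1/(62244 - √734278))*(-1/49900) = 4203807/49900 + 1/(49900*(62244 - √734278))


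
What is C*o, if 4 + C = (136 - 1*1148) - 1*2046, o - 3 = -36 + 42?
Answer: -27558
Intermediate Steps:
o = 9 (o = 3 + (-36 + 42) = 3 + 6 = 9)
C = -3062 (C = -4 + ((136 - 1*1148) - 1*2046) = -4 + ((136 - 1148) - 2046) = -4 + (-1012 - 2046) = -4 - 3058 = -3062)
C*o = -3062*9 = -27558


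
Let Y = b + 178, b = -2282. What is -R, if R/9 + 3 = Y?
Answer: 18963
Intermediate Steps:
Y = -2104 (Y = -2282 + 178 = -2104)
R = -18963 (R = -27 + 9*(-2104) = -27 - 18936 = -18963)
-R = -1*(-18963) = 18963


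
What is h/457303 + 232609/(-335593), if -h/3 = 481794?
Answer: -591432875053/153467685679 ≈ -3.8538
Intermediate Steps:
h = -1445382 (h = -3*481794 = -1445382)
h/457303 + 232609/(-335593) = -1445382/457303 + 232609/(-335593) = -1445382*1/457303 + 232609*(-1/335593) = -1445382/457303 - 232609/335593 = -591432875053/153467685679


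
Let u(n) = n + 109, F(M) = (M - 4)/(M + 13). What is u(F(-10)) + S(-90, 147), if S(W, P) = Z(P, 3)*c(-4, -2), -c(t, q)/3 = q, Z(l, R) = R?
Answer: 367/3 ≈ 122.33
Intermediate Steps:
F(M) = (-4 + M)/(13 + M)
c(t, q) = -3*q
S(W, P) = 18 (S(W, P) = 3*(-3*(-2)) = 3*6 = 18)
u(n) = 109 + n
u(F(-10)) + S(-90, 147) = (109 + (-4 - 10)/(13 - 10)) + 18 = (109 - 14/3) + 18 = 313/3 + 18 = 367/3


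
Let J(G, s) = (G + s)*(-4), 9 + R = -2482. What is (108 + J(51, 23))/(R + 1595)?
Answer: 47/224 ≈ 0.20982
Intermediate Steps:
R = -2491 (R = -9 - 2482 = -2491)
J(G, s) = -4*G - 4*s
(108 + J(51, 23))/(R + 1595) = (108 + (-4*51 - 4*23))/(-2491 + 1595) = (108 + (-204 - 92))/(-896) = (108 - 296)*(-1/896) = -188*(-1/896) = 47/224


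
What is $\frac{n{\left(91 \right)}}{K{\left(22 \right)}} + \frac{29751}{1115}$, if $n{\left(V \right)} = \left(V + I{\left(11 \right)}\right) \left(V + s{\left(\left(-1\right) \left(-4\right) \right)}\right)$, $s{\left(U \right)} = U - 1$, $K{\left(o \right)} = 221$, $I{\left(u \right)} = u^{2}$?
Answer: $\frac{28794691}{246415} \approx 116.85$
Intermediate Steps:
$s{\left(U \right)} = -1 + U$ ($s{\left(U \right)} = U - 1 = -1 + U$)
$n{\left(V \right)} = \left(3 + V\right) \left(121 + V\right)$ ($n{\left(V \right)} = \left(V + 11^{2}\right) \left(V - -3\right) = \left(V + 121\right) \left(V + \left(-1 + 4\right)\right) = \left(121 + V\right) \left(V + 3\right) = \left(121 + V\right) \left(3 + V\right) = \left(3 + V\right) \left(121 + V\right)$)
$\frac{n{\left(91 \right)}}{K{\left(22 \right)}} + \frac{29751}{1115} = \frac{363 + 91^{2} + 124 \cdot 91}{221} + \frac{29751}{1115} = \left(363 + 8281 + 11284\right) \frac{1}{221} + 29751 \cdot \frac{1}{1115} = 19928 \cdot \frac{1}{221} + \frac{29751}{1115} = \frac{19928}{221} + \frac{29751}{1115} = \frac{28794691}{246415}$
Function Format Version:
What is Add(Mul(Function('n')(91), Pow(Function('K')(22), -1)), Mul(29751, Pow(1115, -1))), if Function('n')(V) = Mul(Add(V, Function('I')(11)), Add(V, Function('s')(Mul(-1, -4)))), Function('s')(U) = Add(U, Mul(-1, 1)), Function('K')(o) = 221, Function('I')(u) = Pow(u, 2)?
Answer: Rational(28794691, 246415) ≈ 116.85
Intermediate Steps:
Function('s')(U) = Add(-1, U) (Function('s')(U) = Add(U, -1) = Add(-1, U))
Function('n')(V) = Mul(Add(3, V), Add(121, V)) (Function('n')(V) = Mul(Add(V, Pow(11, 2)), Add(V, Add(-1, Mul(-1, -4)))) = Mul(Add(V, 121), Add(V, Add(-1, 4))) = Mul(Add(121, V), Add(V, 3)) = Mul(Add(121, V), Add(3, V)) = Mul(Add(3, V), Add(121, V)))
Add(Mul(Function('n')(91), Pow(Function('K')(22), -1)), Mul(29751, Pow(1115, -1))) = Add(Mul(Add(363, Pow(91, 2), Mul(124, 91)), Pow(221, -1)), Mul(29751, Pow(1115, -1))) = Add(Mul(Add(363, 8281, 11284), Rational(1, 221)), Mul(29751, Rational(1, 1115))) = Add(Mul(19928, Rational(1, 221)), Rational(29751, 1115)) = Add(Rational(19928, 221), Rational(29751, 1115)) = Rational(28794691, 246415)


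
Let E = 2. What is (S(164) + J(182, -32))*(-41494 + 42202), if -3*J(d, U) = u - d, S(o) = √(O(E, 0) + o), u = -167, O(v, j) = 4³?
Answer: 82364 + 1416*√57 ≈ 93055.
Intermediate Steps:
O(v, j) = 64
S(o) = √(64 + o)
J(d, U) = 167/3 + d/3 (J(d, U) = -(-167 - d)/3 = 167/3 + d/3)
(S(164) + J(182, -32))*(-41494 + 42202) = (√(64 + 164) + (167/3 + (⅓)*182))*(-41494 + 42202) = (√228 + (167/3 + 182/3))*708 = (2*√57 + 349/3)*708 = (349/3 + 2*√57)*708 = 82364 + 1416*√57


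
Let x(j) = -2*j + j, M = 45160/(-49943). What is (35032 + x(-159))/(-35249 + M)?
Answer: -1757544113/1760485967 ≈ -0.99833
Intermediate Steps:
M = -45160/49943 (M = 45160*(-1/49943) = -45160/49943 ≈ -0.90423)
x(j) = -j
(35032 + x(-159))/(-35249 + M) = (35032 - 1*(-159))/(-35249 - 45160/49943) = (35032 + 159)/(-1760485967/49943) = 35191*(-49943/1760485967) = -1757544113/1760485967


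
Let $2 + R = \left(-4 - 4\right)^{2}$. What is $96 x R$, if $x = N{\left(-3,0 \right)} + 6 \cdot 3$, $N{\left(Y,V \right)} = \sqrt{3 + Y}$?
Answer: $107136$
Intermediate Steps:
$R = 62$ ($R = -2 + \left(-4 - 4\right)^{2} = -2 + \left(-8\right)^{2} = -2 + 64 = 62$)
$x = 18$ ($x = \sqrt{3 - 3} + 6 \cdot 3 = \sqrt{0} + 18 = 0 + 18 = 18$)
$96 x R = 96 \cdot 18 \cdot 62 = 1728 \cdot 62 = 107136$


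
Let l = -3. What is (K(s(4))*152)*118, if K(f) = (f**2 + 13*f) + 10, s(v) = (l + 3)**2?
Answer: 179360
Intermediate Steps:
s(v) = 0 (s(v) = (-3 + 3)**2 = 0**2 = 0)
K(f) = 10 + f**2 + 13*f
(K(s(4))*152)*118 = ((10 + 0**2 + 13*0)*152)*118 = ((10 + 0 + 0)*152)*118 = (10*152)*118 = 1520*118 = 179360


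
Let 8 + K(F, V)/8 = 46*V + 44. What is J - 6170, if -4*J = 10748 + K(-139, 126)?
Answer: -20521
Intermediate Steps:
K(F, V) = 288 + 368*V (K(F, V) = -64 + 8*(46*V + 44) = -64 + 8*(44 + 46*V) = -64 + (352 + 368*V) = 288 + 368*V)
J = -14351 (J = -(10748 + (288 + 368*126))/4 = -(10748 + (288 + 46368))/4 = -(10748 + 46656)/4 = -¼*57404 = -14351)
J - 6170 = -14351 - 6170 = -20521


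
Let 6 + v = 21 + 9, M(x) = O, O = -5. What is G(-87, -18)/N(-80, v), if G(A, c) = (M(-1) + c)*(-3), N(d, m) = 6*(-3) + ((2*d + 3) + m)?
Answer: -69/151 ≈ -0.45695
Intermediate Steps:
M(x) = -5
v = 24 (v = -6 + (21 + 9) = -6 + 30 = 24)
N(d, m) = -15 + m + 2*d (N(d, m) = -18 + ((3 + 2*d) + m) = -18 + (3 + m + 2*d) = -15 + m + 2*d)
G(A, c) = 15 - 3*c (G(A, c) = (-5 + c)*(-3) = 15 - 3*c)
G(-87, -18)/N(-80, v) = (15 - 3*(-18))/(-15 + 24 + 2*(-80)) = (15 + 54)/(-15 + 24 - 160) = 69/(-151) = 69*(-1/151) = -69/151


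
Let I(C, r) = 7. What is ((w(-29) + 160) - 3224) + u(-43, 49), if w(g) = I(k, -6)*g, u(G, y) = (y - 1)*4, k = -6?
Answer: -3075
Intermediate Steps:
u(G, y) = -4 + 4*y (u(G, y) = (-1 + y)*4 = -4 + 4*y)
w(g) = 7*g
((w(-29) + 160) - 3224) + u(-43, 49) = ((7*(-29) + 160) - 3224) + (-4 + 4*49) = ((-203 + 160) - 3224) + (-4 + 196) = (-43 - 3224) + 192 = -3267 + 192 = -3075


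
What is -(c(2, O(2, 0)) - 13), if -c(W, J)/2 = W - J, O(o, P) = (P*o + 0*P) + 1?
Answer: 15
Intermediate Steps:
O(o, P) = 1 + P*o (O(o, P) = (P*o + 0) + 1 = P*o + 1 = 1 + P*o)
c(W, J) = -2*W + 2*J (c(W, J) = -2*(W - J) = -2*W + 2*J)
-(c(2, O(2, 0)) - 13) = -((-2*2 + 2*(1 + 0*2)) - 13) = -((-4 + 2*(1 + 0)) - 13) = -((-4 + 2*1) - 13) = -((-4 + 2) - 13) = -(-2 - 13) = -1*(-15) = 15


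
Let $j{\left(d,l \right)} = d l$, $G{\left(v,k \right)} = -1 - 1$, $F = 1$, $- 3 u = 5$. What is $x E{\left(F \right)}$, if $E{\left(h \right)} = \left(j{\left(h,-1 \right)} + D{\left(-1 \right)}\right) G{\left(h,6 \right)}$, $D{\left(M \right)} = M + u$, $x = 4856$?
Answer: $\frac{106832}{3} \approx 35611.0$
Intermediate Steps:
$u = - \frac{5}{3}$ ($u = \left(- \frac{1}{3}\right) 5 = - \frac{5}{3} \approx -1.6667$)
$G{\left(v,k \right)} = -2$ ($G{\left(v,k \right)} = -1 - 1 = -2$)
$D{\left(M \right)} = - \frac{5}{3} + M$ ($D{\left(M \right)} = M - \frac{5}{3} = - \frac{5}{3} + M$)
$E{\left(h \right)} = \frac{16}{3} + 2 h$ ($E{\left(h \right)} = \left(h \left(-1\right) - \frac{8}{3}\right) \left(-2\right) = \left(- h - \frac{8}{3}\right) \left(-2\right) = \left(- \frac{8}{3} - h\right) \left(-2\right) = \frac{16}{3} + 2 h$)
$x E{\left(F \right)} = 4856 \left(\frac{16}{3} + 2 \cdot 1\right) = 4856 \left(\frac{16}{3} + 2\right) = 4856 \cdot \frac{22}{3} = \frac{106832}{3}$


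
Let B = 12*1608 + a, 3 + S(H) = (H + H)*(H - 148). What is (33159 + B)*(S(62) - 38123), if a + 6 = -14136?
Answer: -1869291270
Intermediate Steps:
a = -14142 (a = -6 - 14136 = -14142)
S(H) = -3 + 2*H*(-148 + H) (S(H) = -3 + (H + H)*(H - 148) = -3 + (2*H)*(-148 + H) = -3 + 2*H*(-148 + H))
B = 5154 (B = 12*1608 - 14142 = 19296 - 14142 = 5154)
(33159 + B)*(S(62) - 38123) = (33159 + 5154)*((-3 - 296*62 + 2*62**2) - 38123) = 38313*((-3 - 18352 + 2*3844) - 38123) = 38313*((-3 - 18352 + 7688) - 38123) = 38313*(-10667 - 38123) = 38313*(-48790) = -1869291270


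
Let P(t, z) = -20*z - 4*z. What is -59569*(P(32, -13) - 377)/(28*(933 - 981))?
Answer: -3871985/1344 ≈ -2880.9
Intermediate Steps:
P(t, z) = -24*z
-59569*(P(32, -13) - 377)/(28*(933 - 981)) = -59569*(-24*(-13) - 377)/(28*(933 - 981)) = -59569/(28*(-48/(312 - 377))) = -59569/(28*(-48/(-65))) = -59569/(28*(-48*(-1/65))) = -59569/(28*(48/65)) = -59569/1344/65 = -59569*65/1344 = -3871985/1344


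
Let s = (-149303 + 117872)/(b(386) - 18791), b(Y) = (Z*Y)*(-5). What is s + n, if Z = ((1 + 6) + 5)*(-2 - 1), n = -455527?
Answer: -23090239534/50689 ≈ -4.5553e+5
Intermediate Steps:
Z = -36 (Z = (7 + 5)*(-3) = 12*(-3) = -36)
b(Y) = 180*Y (b(Y) = -36*Y*(-5) = 180*Y)
s = -31431/50689 (s = (-149303 + 117872)/(180*386 - 18791) = -31431/(69480 - 18791) = -31431/50689 ≈ -0.62008)
s + n = -31431/50689 - 455527 = -23090239534/50689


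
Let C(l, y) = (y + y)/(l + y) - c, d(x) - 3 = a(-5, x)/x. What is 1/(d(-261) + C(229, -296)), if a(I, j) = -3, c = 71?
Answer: -5829/344801 ≈ -0.016905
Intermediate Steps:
d(x) = 3 - 3/x
C(l, y) = -71 + 2*y/(l + y) (C(l, y) = (y + y)/(l + y) - 1*71 = (2*y)/(l + y) - 71 = 2*y/(l + y) - 71 = -71 + 2*y/(l + y))
1/(d(-261) + C(229, -296)) = 1/((3 - 3/(-261)) + (-71*229 - 69*(-296))/(229 - 296)) = 1/((3 - 3*(-1/261)) + (-16259 + 20424)/(-67)) = 1/((3 + 1/87) - 1/67*4165) = 1/(262/87 - 4165/67) = 1/(-344801/5829) = -5829/344801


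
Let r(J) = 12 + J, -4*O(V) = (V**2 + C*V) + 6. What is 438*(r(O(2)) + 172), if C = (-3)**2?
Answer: 77526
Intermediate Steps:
C = 9
O(V) = -3/2 - 9*V/4 - V**2/4 (O(V) = -((V**2 + 9*V) + 6)/4 = -(6 + V**2 + 9*V)/4 = -3/2 - 9*V/4 - V**2/4)
438*(r(O(2)) + 172) = 438*((12 + (-3/2 - 9/4*2 - 1/4*2**2)) + 172) = 438*((12 + (-3/2 - 9/2 - 1/4*4)) + 172) = 438*((12 + (-3/2 - 9/2 - 1)) + 172) = 438*((12 - 7) + 172) = 438*(5 + 172) = 438*177 = 77526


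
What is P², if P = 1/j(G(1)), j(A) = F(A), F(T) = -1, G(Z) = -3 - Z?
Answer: 1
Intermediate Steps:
j(A) = -1
P = -1 (P = 1/(-1) = -1)
P² = (-1)² = 1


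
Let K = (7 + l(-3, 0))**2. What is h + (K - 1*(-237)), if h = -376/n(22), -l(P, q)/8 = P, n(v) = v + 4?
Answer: 15386/13 ≈ 1183.5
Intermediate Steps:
n(v) = 4 + v
l(P, q) = -8*P
h = -188/13 (h = -376/(4 + 22) = -376/26 = -376*1/26 = -188/13 ≈ -14.462)
K = 961 (K = (7 - 8*(-3))**2 = (7 + 24)**2 = 31**2 = 961)
h + (K - 1*(-237)) = -188/13 + (961 - 1*(-237)) = -188/13 + (961 + 237) = -188/13 + 1198 = 15386/13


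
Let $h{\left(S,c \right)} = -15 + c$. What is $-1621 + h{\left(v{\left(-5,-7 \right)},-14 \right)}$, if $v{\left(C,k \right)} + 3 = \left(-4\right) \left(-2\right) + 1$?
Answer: $-1650$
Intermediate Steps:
$v{\left(C,k \right)} = 6$ ($v{\left(C,k \right)} = -3 + \left(\left(-4\right) \left(-2\right) + 1\right) = -3 + \left(8 + 1\right) = -3 + 9 = 6$)
$-1621 + h{\left(v{\left(-5,-7 \right)},-14 \right)} = -1621 - 29 = -1650$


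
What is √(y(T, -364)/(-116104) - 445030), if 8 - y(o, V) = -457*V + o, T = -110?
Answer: 31*I*√390156534685/29026 ≈ 667.1*I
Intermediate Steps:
y(o, V) = 8 - o + 457*V (y(o, V) = 8 - (-457*V + o) = 8 - (o - 457*V) = 8 + (-o + 457*V) = 8 - o + 457*V)
√(y(T, -364)/(-116104) - 445030) = √((8 - 1*(-110) + 457*(-364))/(-116104) - 445030) = √((8 + 110 - 166348)*(-1/116104) - 445030) = √(-166230*(-1/116104) - 445030) = √(83115/58052 - 445030) = √(-25834798445/58052) = 31*I*√390156534685/29026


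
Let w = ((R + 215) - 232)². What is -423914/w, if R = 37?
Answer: -211957/200 ≈ -1059.8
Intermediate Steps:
w = 400 (w = ((37 + 215) - 232)² = (252 - 232)² = 20² = 400)
-423914/w = -423914/400 = -423914*1/400 = -211957/200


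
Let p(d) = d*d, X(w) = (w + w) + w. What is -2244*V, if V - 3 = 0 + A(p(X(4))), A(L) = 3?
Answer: -13464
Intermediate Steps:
X(w) = 3*w (X(w) = 2*w + w = 3*w)
p(d) = d²
V = 6 (V = 3 + (0 + 3) = 3 + 3 = 6)
-2244*V = -2244*6 = -13464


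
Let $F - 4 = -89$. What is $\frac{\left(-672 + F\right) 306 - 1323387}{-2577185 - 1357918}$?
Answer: $\frac{518343}{1311701} \approx 0.39517$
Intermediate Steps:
$F = -85$ ($F = 4 - 89 = -85$)
$\frac{\left(-672 + F\right) 306 - 1323387}{-2577185 - 1357918} = \frac{\left(-672 - 85\right) 306 - 1323387}{-2577185 - 1357918} = \frac{\left(-757\right) 306 - 1323387}{-2577185 - 1357918} = \frac{-231642 - 1323387}{-3935103} = \left(-1555029\right) \left(- \frac{1}{3935103}\right) = \frac{518343}{1311701}$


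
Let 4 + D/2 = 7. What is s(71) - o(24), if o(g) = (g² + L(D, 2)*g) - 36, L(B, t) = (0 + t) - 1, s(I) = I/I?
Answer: -563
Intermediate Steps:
D = 6 (D = -8 + 2*7 = -8 + 14 = 6)
s(I) = 1
L(B, t) = -1 + t (L(B, t) = t - 1 = -1 + t)
o(g) = -36 + g + g² (o(g) = (g² + (-1 + 2)*g) - 36 = (g² + 1*g) - 36 = (g² + g) - 36 = (g + g²) - 36 = -36 + g + g²)
s(71) - o(24) = 1 - (-36 + 24 + 24²) = 1 - (-36 + 24 + 576) = 1 - 1*564 = 1 - 564 = -563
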